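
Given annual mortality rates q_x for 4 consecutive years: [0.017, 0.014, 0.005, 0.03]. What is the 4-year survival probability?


p_k = 1 - q_k for each year
Survival = product of (1 - q_k)
= 0.983 * 0.986 * 0.995 * 0.97
= 0.9355


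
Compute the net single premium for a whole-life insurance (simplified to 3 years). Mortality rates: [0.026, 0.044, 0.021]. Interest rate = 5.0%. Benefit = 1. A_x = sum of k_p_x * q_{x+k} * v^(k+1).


v = 0.952381
Year 0: k_p_x=1.0, q=0.026, term=0.024762
Year 1: k_p_x=0.974, q=0.044, term=0.038872
Year 2: k_p_x=0.931144, q=0.021, term=0.016892
A_x = 0.0805


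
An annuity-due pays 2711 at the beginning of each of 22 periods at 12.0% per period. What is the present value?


PV_due = PMT * (1-(1+i)^(-n))/i * (1+i)
PV_immediate = 20724.6346
PV_due = 20724.6346 * 1.12
= 23211.5908


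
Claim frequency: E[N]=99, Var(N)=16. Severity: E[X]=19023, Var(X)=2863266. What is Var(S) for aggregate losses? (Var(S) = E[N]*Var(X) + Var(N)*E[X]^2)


Var(S) = E[N]*Var(X) + Var(N)*E[X]^2
= 99*2863266 + 16*19023^2
= 283463334 + 5789992464
= 6.0735e+09


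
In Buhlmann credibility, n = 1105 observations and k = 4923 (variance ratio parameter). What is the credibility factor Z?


Z = n / (n + k)
= 1105 / (1105 + 4923)
= 1105 / 6028
= 0.1833


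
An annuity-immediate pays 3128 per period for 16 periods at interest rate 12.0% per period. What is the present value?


PV = PMT * (1 - (1+i)^(-n)) / i
= 3128 * (1 - (1+0.12)^(-16)) / 0.12
= 3128 * (1 - 0.163122) / 0.12
= 3128 * 6.973986
= 21814.6287


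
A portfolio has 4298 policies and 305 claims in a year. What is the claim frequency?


frequency = claims / policies
= 305 / 4298
= 0.071


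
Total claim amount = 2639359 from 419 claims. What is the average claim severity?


severity = total / number
= 2639359 / 419
= 6299.1862


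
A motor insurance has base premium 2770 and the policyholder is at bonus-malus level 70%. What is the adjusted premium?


adjusted = base * BM_level / 100
= 2770 * 70 / 100
= 2770 * 0.7
= 1939.0


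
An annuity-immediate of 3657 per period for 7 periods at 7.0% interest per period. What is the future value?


FV = PMT * ((1+i)^n - 1) / i
= 3657 * ((1.07)^7 - 1) / 0.07
= 3657 * (1.605781 - 1) / 0.07
= 31647.7551


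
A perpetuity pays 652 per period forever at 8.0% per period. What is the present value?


PV = PMT / i
= 652 / 0.08
= 8150.0


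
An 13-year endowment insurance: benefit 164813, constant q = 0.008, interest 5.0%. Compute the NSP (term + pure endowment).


Term component = 11872.4654
Pure endowment = 13_p_x * v^13 * benefit = 0.900848 * 0.530321 * 164813 = 78737.6257
NSP = 90610.0911


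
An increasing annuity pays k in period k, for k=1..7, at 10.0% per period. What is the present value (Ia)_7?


(Ia)_n = sum_{k=1}^{n} k * v^k, v = 1/(1+i)
v = 0.909091
Sum computed term by term:
(Ia)_7 = 17.6315


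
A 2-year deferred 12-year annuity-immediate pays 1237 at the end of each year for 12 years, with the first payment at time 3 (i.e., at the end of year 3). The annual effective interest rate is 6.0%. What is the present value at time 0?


PV at time 2 of the 12-year annuity-immediate:
a_n = 1237 * (1-(1+0.06)^(-12))/0.06 = 10370.815
Discount back 2 years to time 0:
PV = 10370.815 * (1+0.06)^(-2)
= 10370.815 * 0.889996
= 9229.9884


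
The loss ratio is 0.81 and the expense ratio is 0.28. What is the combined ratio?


Combined ratio = loss ratio + expense ratio
= 0.81 + 0.28
= 1.09


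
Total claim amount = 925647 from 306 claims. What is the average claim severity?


severity = total / number
= 925647 / 306
= 3024.9902


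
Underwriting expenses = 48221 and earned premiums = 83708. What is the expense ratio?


Expense ratio = expenses / premiums
= 48221 / 83708
= 0.5761


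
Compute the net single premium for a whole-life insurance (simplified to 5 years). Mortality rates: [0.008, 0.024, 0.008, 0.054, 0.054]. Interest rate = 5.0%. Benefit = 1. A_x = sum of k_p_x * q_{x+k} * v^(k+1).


v = 0.952381
Year 0: k_p_x=1.0, q=0.008, term=0.007619
Year 1: k_p_x=0.992, q=0.024, term=0.021595
Year 2: k_p_x=0.968192, q=0.008, term=0.006691
Year 3: k_p_x=0.960446, q=0.054, term=0.042669
Year 4: k_p_x=0.908582, q=0.054, term=0.038442
A_x = 0.117


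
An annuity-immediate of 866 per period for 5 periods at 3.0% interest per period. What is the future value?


FV = PMT * ((1+i)^n - 1) / i
= 866 * ((1.03)^5 - 1) / 0.03
= 866 * (1.159274 - 1) / 0.03
= 4597.7116


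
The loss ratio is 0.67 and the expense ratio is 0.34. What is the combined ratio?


Combined ratio = loss ratio + expense ratio
= 0.67 + 0.34
= 1.01


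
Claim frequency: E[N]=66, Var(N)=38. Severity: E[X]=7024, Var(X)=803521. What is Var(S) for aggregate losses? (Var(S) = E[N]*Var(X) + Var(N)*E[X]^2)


Var(S) = E[N]*Var(X) + Var(N)*E[X]^2
= 66*803521 + 38*7024^2
= 53032386 + 1874789888
= 1.9278e+09


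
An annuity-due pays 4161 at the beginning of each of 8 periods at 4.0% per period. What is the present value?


PV_due = PMT * (1-(1+i)^(-n))/i * (1+i)
PV_immediate = 28014.9514
PV_due = 28014.9514 * 1.04
= 29135.5495


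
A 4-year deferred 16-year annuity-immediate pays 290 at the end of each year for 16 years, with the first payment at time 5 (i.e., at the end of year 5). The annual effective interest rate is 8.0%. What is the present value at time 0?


PV at time 4 of the 16-year annuity-immediate:
a_n = 290 * (1-(1+0.08)^(-16))/0.08 = 2566.8971
Discount back 4 years to time 0:
PV = 2566.8971 * (1+0.08)^(-4)
= 2566.8971 * 0.73503
= 1886.746


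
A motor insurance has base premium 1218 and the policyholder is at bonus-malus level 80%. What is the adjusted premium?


adjusted = base * BM_level / 100
= 1218 * 80 / 100
= 1218 * 0.8
= 974.4


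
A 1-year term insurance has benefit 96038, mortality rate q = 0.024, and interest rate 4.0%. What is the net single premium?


NSP = benefit * q * v
v = 1/(1+i) = 0.961538
NSP = 96038 * 0.024 * 0.961538
= 2216.2615


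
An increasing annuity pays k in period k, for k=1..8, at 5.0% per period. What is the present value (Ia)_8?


(Ia)_n = sum_{k=1}^{n} k * v^k, v = 1/(1+i)
v = 0.952381
Sum computed term by term:
(Ia)_8 = 27.4332


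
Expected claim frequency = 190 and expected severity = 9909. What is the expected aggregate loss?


E[S] = E[N] * E[X]
= 190 * 9909
= 1.8827e+06


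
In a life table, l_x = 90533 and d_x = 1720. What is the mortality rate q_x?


q_x = d_x / l_x
= 1720 / 90533
= 0.019


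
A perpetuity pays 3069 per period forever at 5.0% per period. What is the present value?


PV = PMT / i
= 3069 / 0.05
= 61380.0


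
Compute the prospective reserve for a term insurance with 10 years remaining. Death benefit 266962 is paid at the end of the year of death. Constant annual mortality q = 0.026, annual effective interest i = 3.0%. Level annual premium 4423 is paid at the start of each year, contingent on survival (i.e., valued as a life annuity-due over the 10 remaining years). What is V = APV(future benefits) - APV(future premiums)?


v = 1/(1+i) = 0.970874
APV(future benefits) per unit = sum_{k=0}^{9} k_p_x * q * v^(k+1) = 0.198824
APV(future benefits) = 266962 * 0.198824 = 53078.3306
Life annuity-due factor ä_{x:10} = sum_{k=0}^{9} k_p_x * v^k = 7.876471
APV(future premiums) = 4423 * 7.876471 = 34837.6317
V = 53078.3306 - 34837.6317
= 18240.6989


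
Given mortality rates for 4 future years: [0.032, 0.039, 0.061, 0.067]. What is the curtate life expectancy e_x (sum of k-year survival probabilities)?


e_x = sum_{k=1}^{n} k_p_x
k_p_x values:
  1_p_x = 0.968
  2_p_x = 0.930248
  3_p_x = 0.873503
  4_p_x = 0.814978
e_x = 3.5867


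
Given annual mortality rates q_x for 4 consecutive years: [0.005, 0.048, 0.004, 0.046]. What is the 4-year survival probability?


p_k = 1 - q_k for each year
Survival = product of (1 - q_k)
= 0.995 * 0.952 * 0.996 * 0.954
= 0.9001


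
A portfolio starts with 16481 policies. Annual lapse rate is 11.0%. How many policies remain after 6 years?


remaining = initial * (1 - lapse)^years
= 16481 * (1 - 0.11)^6
= 16481 * 0.496981
= 8190.7487


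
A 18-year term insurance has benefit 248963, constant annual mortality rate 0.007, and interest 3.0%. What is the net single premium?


NSP = benefit * sum_{k=0}^{n-1} k_p_x * q * v^(k+1)
With constant q=0.007, v=0.970874
Sum = 0.09126
NSP = 248963 * 0.09126
= 22720.3305


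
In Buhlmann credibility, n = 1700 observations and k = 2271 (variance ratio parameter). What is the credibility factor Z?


Z = n / (n + k)
= 1700 / (1700 + 2271)
= 1700 / 3971
= 0.4281


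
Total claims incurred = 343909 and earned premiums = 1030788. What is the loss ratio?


Loss ratio = claims / premiums
= 343909 / 1030788
= 0.3336


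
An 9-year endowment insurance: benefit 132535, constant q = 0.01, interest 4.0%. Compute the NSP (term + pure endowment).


Term component = 9494.1421
Pure endowment = 9_p_x * v^9 * benefit = 0.913517 * 0.702587 * 132535 = 85064.2897
NSP = 94558.4318


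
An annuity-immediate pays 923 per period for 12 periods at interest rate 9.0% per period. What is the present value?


PV = PMT * (1 - (1+i)^(-n)) / i
= 923 * (1 - (1+0.09)^(-12)) / 0.09
= 923 * (1 - 0.355535) / 0.09
= 923 * 7.160725
= 6609.3494


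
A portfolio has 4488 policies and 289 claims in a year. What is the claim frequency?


frequency = claims / policies
= 289 / 4488
= 0.0644


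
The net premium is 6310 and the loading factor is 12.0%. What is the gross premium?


Gross = net * (1 + loading)
= 6310 * (1 + 0.12)
= 6310 * 1.12
= 7067.2


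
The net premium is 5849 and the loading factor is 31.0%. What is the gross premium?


Gross = net * (1 + loading)
= 5849 * (1 + 0.31)
= 5849 * 1.31
= 7662.19


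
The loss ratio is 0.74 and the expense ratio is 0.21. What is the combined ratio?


Combined ratio = loss ratio + expense ratio
= 0.74 + 0.21
= 0.95


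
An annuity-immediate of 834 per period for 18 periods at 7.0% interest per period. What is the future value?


FV = PMT * ((1+i)^n - 1) / i
= 834 * ((1.07)^18 - 1) / 0.07
= 834 * (3.379932 - 1) / 0.07
= 28355.1931


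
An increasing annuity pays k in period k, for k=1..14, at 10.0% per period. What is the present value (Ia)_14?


(Ia)_n = sum_{k=1}^{n} k * v^k, v = 1/(1+i)
v = 0.909091
Sum computed term by term:
(Ia)_14 = 44.1672


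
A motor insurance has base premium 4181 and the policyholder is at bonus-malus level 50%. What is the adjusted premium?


adjusted = base * BM_level / 100
= 4181 * 50 / 100
= 4181 * 0.5
= 2090.5


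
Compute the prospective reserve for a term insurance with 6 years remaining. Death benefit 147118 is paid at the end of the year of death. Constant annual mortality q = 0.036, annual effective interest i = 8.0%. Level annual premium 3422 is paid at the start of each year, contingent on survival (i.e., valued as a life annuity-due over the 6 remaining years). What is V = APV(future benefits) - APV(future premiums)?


v = 1/(1+i) = 0.925926
APV(future benefits) per unit = sum_{k=0}^{5} k_p_x * q * v^(k+1) = 0.153394
APV(future benefits) = 147118 * 0.153394 = 22566.9881
Life annuity-due factor ä_{x:6} = sum_{k=0}^{5} k_p_x * v^k = 4.601814
APV(future premiums) = 3422 * 4.601814 = 15747.4068
V = 22566.9881 - 15747.4068
= 6819.5813


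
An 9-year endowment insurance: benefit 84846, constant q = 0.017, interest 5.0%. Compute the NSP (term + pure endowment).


Term component = 9635.3075
Pure endowment = 9_p_x * v^9 * benefit = 0.857002 * 0.644609 * 84846 = 46871.5528
NSP = 56506.8603


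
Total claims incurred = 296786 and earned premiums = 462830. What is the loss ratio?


Loss ratio = claims / premiums
= 296786 / 462830
= 0.6412


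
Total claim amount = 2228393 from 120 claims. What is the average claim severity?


severity = total / number
= 2228393 / 120
= 18569.9417


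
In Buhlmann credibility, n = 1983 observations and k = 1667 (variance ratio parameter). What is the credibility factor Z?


Z = n / (n + k)
= 1983 / (1983 + 1667)
= 1983 / 3650
= 0.5433


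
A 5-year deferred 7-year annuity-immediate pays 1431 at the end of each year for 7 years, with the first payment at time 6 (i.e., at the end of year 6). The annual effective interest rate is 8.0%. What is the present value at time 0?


PV at time 5 of the 7-year annuity-immediate:
a_n = 1431 * (1-(1+0.08)^(-7))/0.08 = 7450.3156
Discount back 5 years to time 0:
PV = 7450.3156 * (1+0.08)^(-5)
= 7450.3156 * 0.680583
= 5070.5596


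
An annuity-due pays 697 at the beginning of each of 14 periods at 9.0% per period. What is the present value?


PV_due = PMT * (1-(1+i)^(-n))/i * (1+i)
PV_immediate = 5426.9468
PV_due = 5426.9468 * 1.09
= 5915.372


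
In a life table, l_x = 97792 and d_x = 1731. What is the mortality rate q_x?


q_x = d_x / l_x
= 1731 / 97792
= 0.0177


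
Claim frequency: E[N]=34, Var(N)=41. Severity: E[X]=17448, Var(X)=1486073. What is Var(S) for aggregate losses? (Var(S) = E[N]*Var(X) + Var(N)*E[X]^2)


Var(S) = E[N]*Var(X) + Var(N)*E[X]^2
= 34*1486073 + 41*17448^2
= 50526482 + 12481740864
= 1.2532e+10


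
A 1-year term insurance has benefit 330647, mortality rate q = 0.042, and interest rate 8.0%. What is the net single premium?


NSP = benefit * q * v
v = 1/(1+i) = 0.925926
NSP = 330647 * 0.042 * 0.925926
= 12858.4944


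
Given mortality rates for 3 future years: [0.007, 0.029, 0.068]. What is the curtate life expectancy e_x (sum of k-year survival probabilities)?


e_x = sum_{k=1}^{n} k_p_x
k_p_x values:
  1_p_x = 0.993
  2_p_x = 0.964203
  3_p_x = 0.898637
e_x = 2.8558


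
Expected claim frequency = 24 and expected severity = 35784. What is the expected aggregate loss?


E[S] = E[N] * E[X]
= 24 * 35784
= 858816


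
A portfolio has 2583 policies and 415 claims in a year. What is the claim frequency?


frequency = claims / policies
= 415 / 2583
= 0.1607


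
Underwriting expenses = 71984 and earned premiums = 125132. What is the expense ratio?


Expense ratio = expenses / premiums
= 71984 / 125132
= 0.5753


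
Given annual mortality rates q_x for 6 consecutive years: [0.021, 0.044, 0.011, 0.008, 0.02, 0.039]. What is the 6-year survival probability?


p_k = 1 - q_k for each year
Survival = product of (1 - q_k)
= 0.979 * 0.956 * 0.989 * 0.992 * 0.98 * 0.961
= 0.8648


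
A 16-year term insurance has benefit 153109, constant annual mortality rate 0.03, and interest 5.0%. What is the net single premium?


NSP = benefit * sum_{k=0}^{n-1} k_p_x * q * v^(k+1)
With constant q=0.03, v=0.952381
Sum = 0.269476
NSP = 153109 * 0.269476
= 41259.2386


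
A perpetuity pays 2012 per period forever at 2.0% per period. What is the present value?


PV = PMT / i
= 2012 / 0.02
= 100600.0


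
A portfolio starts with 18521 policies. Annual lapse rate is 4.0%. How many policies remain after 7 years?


remaining = initial * (1 - lapse)^years
= 18521 * (1 - 0.04)^7
= 18521 * 0.751447
= 13917.5587


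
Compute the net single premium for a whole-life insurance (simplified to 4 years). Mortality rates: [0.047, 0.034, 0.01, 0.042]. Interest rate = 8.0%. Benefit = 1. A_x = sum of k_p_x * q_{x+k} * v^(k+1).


v = 0.925926
Year 0: k_p_x=1.0, q=0.047, term=0.043519
Year 1: k_p_x=0.953, q=0.034, term=0.027779
Year 2: k_p_x=0.920598, q=0.01, term=0.007308
Year 3: k_p_x=0.911392, q=0.042, term=0.028136
A_x = 0.1067


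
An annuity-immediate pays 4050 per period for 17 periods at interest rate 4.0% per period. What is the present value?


PV = PMT * (1 - (1+i)^(-n)) / i
= 4050 * (1 - (1+0.04)^(-17)) / 0.04
= 4050 * (1 - 0.513373) / 0.04
= 4050 * 12.165669
= 49270.9589


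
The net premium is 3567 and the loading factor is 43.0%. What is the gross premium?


Gross = net * (1 + loading)
= 3567 * (1 + 0.43)
= 3567 * 1.43
= 5100.81


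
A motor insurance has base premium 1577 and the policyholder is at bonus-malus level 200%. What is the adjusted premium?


adjusted = base * BM_level / 100
= 1577 * 200 / 100
= 1577 * 2.0
= 3154.0


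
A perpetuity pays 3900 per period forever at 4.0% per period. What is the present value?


PV = PMT / i
= 3900 / 0.04
= 97500.0


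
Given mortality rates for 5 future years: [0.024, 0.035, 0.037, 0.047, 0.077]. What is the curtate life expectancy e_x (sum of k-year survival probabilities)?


e_x = sum_{k=1}^{n} k_p_x
k_p_x values:
  1_p_x = 0.976
  2_p_x = 0.94184
  3_p_x = 0.906992
  4_p_x = 0.864363
  5_p_x = 0.797807
e_x = 4.487


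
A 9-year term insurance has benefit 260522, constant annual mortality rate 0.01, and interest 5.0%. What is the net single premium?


NSP = benefit * sum_{k=0}^{n-1} k_p_x * q * v^(k+1)
With constant q=0.01, v=0.952381
Sum = 0.068523
NSP = 260522 * 0.068523
= 17851.7767


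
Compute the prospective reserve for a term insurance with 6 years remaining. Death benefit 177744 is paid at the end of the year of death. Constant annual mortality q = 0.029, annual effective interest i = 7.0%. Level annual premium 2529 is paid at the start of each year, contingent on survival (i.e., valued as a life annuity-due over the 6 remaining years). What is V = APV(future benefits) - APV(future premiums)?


v = 1/(1+i) = 0.934579
APV(future benefits) per unit = sum_{k=0}^{5} k_p_x * q * v^(k+1) = 0.129332
APV(future benefits) = 177744 * 0.129332 = 22988.0269
Life annuity-due factor ä_{x:6} = sum_{k=0}^{5} k_p_x * v^k = 4.771913
APV(future premiums) = 2529 * 4.771913 = 12068.1683
V = 22988.0269 - 12068.1683
= 10919.8587


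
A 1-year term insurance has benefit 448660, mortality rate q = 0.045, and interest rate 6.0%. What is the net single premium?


NSP = benefit * q * v
v = 1/(1+i) = 0.943396
NSP = 448660 * 0.045 * 0.943396
= 19046.8868


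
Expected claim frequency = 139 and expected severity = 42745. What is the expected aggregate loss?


E[S] = E[N] * E[X]
= 139 * 42745
= 5.9416e+06


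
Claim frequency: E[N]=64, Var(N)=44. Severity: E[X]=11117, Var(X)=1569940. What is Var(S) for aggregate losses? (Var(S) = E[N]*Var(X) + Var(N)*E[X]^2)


Var(S) = E[N]*Var(X) + Var(N)*E[X]^2
= 64*1569940 + 44*11117^2
= 100476160 + 5437858316
= 5.5383e+09


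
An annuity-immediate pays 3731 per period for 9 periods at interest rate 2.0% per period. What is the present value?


PV = PMT * (1 - (1+i)^(-n)) / i
= 3731 * (1 - (1+0.02)^(-9)) / 0.02
= 3731 * (1 - 0.836755) / 0.02
= 3731 * 8.162237
= 30453.3052


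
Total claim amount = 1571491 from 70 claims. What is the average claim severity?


severity = total / number
= 1571491 / 70
= 22449.8714


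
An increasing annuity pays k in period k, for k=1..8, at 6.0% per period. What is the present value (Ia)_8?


(Ia)_n = sum_{k=1}^{n} k * v^k, v = 1/(1+i)
v = 0.943396
Sum computed term by term:
(Ia)_8 = 26.0514


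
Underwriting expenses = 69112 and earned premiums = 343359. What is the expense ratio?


Expense ratio = expenses / premiums
= 69112 / 343359
= 0.2013


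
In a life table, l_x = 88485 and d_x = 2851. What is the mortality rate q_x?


q_x = d_x / l_x
= 2851 / 88485
= 0.0322


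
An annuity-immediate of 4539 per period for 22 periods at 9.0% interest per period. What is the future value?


FV = PMT * ((1+i)^n - 1) / i
= 4539 * ((1.09)^22 - 1) / 0.09
= 4539 * (6.6586 - 1) / 0.09
= 285382.0818


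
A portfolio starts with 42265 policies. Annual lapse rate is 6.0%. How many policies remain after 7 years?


remaining = initial * (1 - lapse)^years
= 42265 * (1 - 0.06)^7
= 42265 * 0.648478
= 27407.9055


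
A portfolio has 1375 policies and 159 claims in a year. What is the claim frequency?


frequency = claims / policies
= 159 / 1375
= 0.1156


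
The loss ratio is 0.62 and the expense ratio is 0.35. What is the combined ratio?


Combined ratio = loss ratio + expense ratio
= 0.62 + 0.35
= 0.97


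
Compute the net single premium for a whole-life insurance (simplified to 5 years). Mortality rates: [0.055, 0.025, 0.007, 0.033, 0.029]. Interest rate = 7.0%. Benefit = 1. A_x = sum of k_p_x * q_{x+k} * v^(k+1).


v = 0.934579
Year 0: k_p_x=1.0, q=0.055, term=0.051402
Year 1: k_p_x=0.945, q=0.025, term=0.020635
Year 2: k_p_x=0.921375, q=0.007, term=0.005265
Year 3: k_p_x=0.914925, q=0.033, term=0.023034
Year 4: k_p_x=0.884733, q=0.029, term=0.018293
A_x = 0.1186


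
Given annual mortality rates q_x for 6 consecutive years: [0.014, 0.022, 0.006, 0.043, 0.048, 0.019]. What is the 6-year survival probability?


p_k = 1 - q_k for each year
Survival = product of (1 - q_k)
= 0.986 * 0.978 * 0.994 * 0.957 * 0.952 * 0.981
= 0.8567


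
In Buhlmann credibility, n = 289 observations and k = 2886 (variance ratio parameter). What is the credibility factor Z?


Z = n / (n + k)
= 289 / (289 + 2886)
= 289 / 3175
= 0.091


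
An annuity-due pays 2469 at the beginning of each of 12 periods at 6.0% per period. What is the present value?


PV_due = PMT * (1-(1+i)^(-n))/i * (1+i)
PV_immediate = 20699.7107
PV_due = 20699.7107 * 1.06
= 21941.6933


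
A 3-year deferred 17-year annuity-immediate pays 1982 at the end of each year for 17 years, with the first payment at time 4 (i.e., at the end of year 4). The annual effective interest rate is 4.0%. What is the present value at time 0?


PV at time 3 of the 17-year annuity-immediate:
a_n = 1982 * (1-(1+0.04)^(-17))/0.04 = 24112.3557
Discount back 3 years to time 0:
PV = 24112.3557 * (1+0.04)^(-3)
= 24112.3557 * 0.888996
= 21435.7964


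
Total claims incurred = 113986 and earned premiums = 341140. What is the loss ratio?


Loss ratio = claims / premiums
= 113986 / 341140
= 0.3341


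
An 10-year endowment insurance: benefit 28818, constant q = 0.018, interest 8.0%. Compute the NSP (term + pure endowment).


Term component = 3248.5998
Pure endowment = 10_p_x * v^10 * benefit = 0.833902 * 0.463193 * 28818 = 11131.1788
NSP = 14379.7786


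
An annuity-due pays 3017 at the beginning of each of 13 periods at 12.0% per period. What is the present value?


PV_due = PMT * (1-(1+i)^(-n))/i * (1+i)
PV_immediate = 19379.8456
PV_due = 19379.8456 * 1.12
= 21705.427


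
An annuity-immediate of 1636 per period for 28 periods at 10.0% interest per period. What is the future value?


FV = PMT * ((1+i)^n - 1) / i
= 1636 * ((1.1)^28 - 1) / 0.1
= 1636 * (14.420994 - 1) / 0.1
= 219567.4555


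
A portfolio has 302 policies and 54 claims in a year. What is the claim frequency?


frequency = claims / policies
= 54 / 302
= 0.1788


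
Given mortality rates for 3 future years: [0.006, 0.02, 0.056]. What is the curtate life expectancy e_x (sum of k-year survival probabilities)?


e_x = sum_{k=1}^{n} k_p_x
k_p_x values:
  1_p_x = 0.994
  2_p_x = 0.97412
  3_p_x = 0.919569
e_x = 2.8877


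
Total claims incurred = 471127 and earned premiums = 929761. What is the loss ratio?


Loss ratio = claims / premiums
= 471127 / 929761
= 0.5067


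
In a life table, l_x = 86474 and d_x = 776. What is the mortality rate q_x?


q_x = d_x / l_x
= 776 / 86474
= 0.009


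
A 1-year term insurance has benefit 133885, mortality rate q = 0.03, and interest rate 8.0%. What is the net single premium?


NSP = benefit * q * v
v = 1/(1+i) = 0.925926
NSP = 133885 * 0.03 * 0.925926
= 3719.0278


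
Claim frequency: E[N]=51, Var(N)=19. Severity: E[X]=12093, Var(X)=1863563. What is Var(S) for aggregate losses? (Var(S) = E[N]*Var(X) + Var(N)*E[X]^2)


Var(S) = E[N]*Var(X) + Var(N)*E[X]^2
= 51*1863563 + 19*12093^2
= 95041713 + 2778572331
= 2.8736e+09


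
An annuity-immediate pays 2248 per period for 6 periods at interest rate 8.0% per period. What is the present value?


PV = PMT * (1 - (1+i)^(-n)) / i
= 2248 * (1 - (1+0.08)^(-6)) / 0.08
= 2248 * (1 - 0.63017) / 0.08
= 2248 * 4.62288
= 10392.2335


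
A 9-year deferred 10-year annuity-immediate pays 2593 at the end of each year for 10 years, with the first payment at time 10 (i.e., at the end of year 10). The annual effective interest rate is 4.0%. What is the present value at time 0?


PV at time 9 of the 10-year annuity-immediate:
a_n = 2593 * (1-(1+0.04)^(-10))/0.04 = 21031.5528
Discount back 9 years to time 0:
PV = 21031.5528 * (1+0.04)^(-9)
= 21031.5528 * 0.702587
= 14776.49


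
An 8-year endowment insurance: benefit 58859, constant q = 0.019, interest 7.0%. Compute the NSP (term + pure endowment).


Term component = 6292.6497
Pure endowment = 8_p_x * v^8 * benefit = 0.857733 * 0.582009 * 58859 = 29382.904
NSP = 35675.5537


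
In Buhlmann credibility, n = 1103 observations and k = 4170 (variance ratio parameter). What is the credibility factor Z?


Z = n / (n + k)
= 1103 / (1103 + 4170)
= 1103 / 5273
= 0.2092


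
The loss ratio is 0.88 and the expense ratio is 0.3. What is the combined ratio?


Combined ratio = loss ratio + expense ratio
= 0.88 + 0.3
= 1.18


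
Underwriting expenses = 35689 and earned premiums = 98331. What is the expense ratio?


Expense ratio = expenses / premiums
= 35689 / 98331
= 0.3629


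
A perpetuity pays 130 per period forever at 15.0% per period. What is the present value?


PV = PMT / i
= 130 / 0.15
= 866.6667


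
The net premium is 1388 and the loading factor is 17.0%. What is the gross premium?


Gross = net * (1 + loading)
= 1388 * (1 + 0.17)
= 1388 * 1.17
= 1623.96


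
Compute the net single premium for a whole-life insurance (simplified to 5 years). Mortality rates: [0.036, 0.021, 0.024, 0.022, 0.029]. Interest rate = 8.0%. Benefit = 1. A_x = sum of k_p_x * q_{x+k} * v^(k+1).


v = 0.925926
Year 0: k_p_x=1.0, q=0.036, term=0.033333
Year 1: k_p_x=0.964, q=0.021, term=0.017356
Year 2: k_p_x=0.943756, q=0.024, term=0.01798
Year 3: k_p_x=0.921106, q=0.022, term=0.014895
Year 4: k_p_x=0.900842, q=0.029, term=0.01778
A_x = 0.1013


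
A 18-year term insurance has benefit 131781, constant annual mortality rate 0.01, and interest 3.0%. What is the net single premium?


NSP = benefit * sum_{k=0}^{n-1} k_p_x * q * v^(k+1)
With constant q=0.01, v=0.970874
Sum = 0.127453
NSP = 131781 * 0.127453
= 16795.8547


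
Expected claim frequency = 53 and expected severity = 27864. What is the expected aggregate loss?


E[S] = E[N] * E[X]
= 53 * 27864
= 1.4768e+06


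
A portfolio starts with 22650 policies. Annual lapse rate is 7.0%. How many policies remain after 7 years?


remaining = initial * (1 - lapse)^years
= 22650 * (1 - 0.07)^7
= 22650 * 0.601701
= 13628.5247


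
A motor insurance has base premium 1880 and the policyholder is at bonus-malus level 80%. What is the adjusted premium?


adjusted = base * BM_level / 100
= 1880 * 80 / 100
= 1880 * 0.8
= 1504.0


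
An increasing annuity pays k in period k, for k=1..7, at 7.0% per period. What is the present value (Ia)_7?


(Ia)_n = sum_{k=1}^{n} k * v^k, v = 1/(1+i)
v = 0.934579
Sum computed term by term:
(Ia)_7 = 20.1042


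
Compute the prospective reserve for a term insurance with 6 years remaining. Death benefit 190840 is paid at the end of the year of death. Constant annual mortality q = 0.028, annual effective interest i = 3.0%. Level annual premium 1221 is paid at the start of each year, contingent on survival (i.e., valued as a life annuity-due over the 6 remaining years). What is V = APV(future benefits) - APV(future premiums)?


v = 1/(1+i) = 0.970874
APV(future benefits) per unit = sum_{k=0}^{5} k_p_x * q * v^(k+1) = 0.141798
APV(future benefits) = 190840 * 0.141798 = 27060.7219
Life annuity-due factor ä_{x:6} = sum_{k=0}^{5} k_p_x * v^k = 5.216139
APV(future premiums) = 1221 * 5.216139 = 6368.9058
V = 27060.7219 - 6368.9058
= 20691.8161


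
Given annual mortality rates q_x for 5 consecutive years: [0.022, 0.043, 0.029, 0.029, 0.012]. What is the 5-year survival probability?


p_k = 1 - q_k for each year
Survival = product of (1 - q_k)
= 0.978 * 0.957 * 0.971 * 0.971 * 0.988
= 0.8719


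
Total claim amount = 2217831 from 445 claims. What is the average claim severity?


severity = total / number
= 2217831 / 445
= 4983.8899


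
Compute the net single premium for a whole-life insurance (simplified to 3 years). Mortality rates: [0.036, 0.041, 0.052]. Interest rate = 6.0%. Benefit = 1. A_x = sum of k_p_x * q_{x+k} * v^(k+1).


v = 0.943396
Year 0: k_p_x=1.0, q=0.036, term=0.033962
Year 1: k_p_x=0.964, q=0.041, term=0.035176
Year 2: k_p_x=0.924476, q=0.052, term=0.040363
A_x = 0.1095


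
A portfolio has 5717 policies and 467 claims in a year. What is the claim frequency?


frequency = claims / policies
= 467 / 5717
= 0.0817


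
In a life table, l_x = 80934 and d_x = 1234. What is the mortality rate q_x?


q_x = d_x / l_x
= 1234 / 80934
= 0.0152


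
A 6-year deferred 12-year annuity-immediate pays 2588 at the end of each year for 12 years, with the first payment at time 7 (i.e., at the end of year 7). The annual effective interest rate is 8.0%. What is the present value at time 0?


PV at time 6 of the 12-year annuity-immediate:
a_n = 2588 * (1-(1+0.08)^(-12))/0.08 = 19503.3699
Discount back 6 years to time 0:
PV = 19503.3699 * (1+0.08)^(-6)
= 19503.3699 * 0.63017
= 12290.4313


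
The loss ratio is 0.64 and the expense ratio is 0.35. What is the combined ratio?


Combined ratio = loss ratio + expense ratio
= 0.64 + 0.35
= 0.99


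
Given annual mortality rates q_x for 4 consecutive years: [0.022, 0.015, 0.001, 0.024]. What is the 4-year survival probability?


p_k = 1 - q_k for each year
Survival = product of (1 - q_k)
= 0.978 * 0.985 * 0.999 * 0.976
= 0.9393


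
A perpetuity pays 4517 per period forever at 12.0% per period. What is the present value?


PV = PMT / i
= 4517 / 0.12
= 37641.6667


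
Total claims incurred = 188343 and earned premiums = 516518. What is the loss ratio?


Loss ratio = claims / premiums
= 188343 / 516518
= 0.3646


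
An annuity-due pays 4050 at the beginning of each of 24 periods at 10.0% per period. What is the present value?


PV_due = PMT * (1-(1+i)^(-n))/i * (1+i)
PV_immediate = 36388.2133
PV_due = 36388.2133 * 1.1
= 40027.0346


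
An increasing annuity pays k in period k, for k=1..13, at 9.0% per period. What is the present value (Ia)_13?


(Ia)_n = sum_{k=1}^{n} k * v^k, v = 1/(1+i)
v = 0.917431
Sum computed term by term:
(Ia)_13 = 43.56


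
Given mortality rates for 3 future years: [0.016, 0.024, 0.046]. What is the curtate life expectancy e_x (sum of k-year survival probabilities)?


e_x = sum_{k=1}^{n} k_p_x
k_p_x values:
  1_p_x = 0.984
  2_p_x = 0.960384
  3_p_x = 0.916206
e_x = 2.8606


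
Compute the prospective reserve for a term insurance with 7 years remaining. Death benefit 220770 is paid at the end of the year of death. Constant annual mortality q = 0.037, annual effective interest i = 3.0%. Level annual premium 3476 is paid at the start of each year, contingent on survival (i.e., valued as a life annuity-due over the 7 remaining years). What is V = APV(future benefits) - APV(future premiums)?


v = 1/(1+i) = 0.970874
APV(future benefits) per unit = sum_{k=0}^{6} k_p_x * q * v^(k+1) = 0.207373
APV(future benefits) = 220770 * 0.207373 = 45781.6981
Life annuity-due factor ä_{x:7} = sum_{k=0}^{6} k_p_x * v^k = 5.772811
APV(future premiums) = 3476 * 5.772811 = 20066.2911
V = 45781.6981 - 20066.2911
= 25715.407


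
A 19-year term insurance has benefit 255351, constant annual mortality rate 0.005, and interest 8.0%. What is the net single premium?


NSP = benefit * sum_{k=0}^{n-1} k_p_x * q * v^(k+1)
With constant q=0.005, v=0.925926
Sum = 0.046432
NSP = 255351 * 0.046432
= 11856.3604


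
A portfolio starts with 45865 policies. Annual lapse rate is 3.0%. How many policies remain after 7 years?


remaining = initial * (1 - lapse)^years
= 45865 * (1 - 0.03)^7
= 45865 * 0.807983
= 37058.1332


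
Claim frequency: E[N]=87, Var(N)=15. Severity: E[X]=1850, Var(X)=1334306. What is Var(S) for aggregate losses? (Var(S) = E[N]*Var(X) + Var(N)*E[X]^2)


Var(S) = E[N]*Var(X) + Var(N)*E[X]^2
= 87*1334306 + 15*1850^2
= 116084622 + 51337500
= 1.6742e+08


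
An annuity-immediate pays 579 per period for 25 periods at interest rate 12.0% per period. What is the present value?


PV = PMT * (1 - (1+i)^(-n)) / i
= 579 * (1 - (1+0.12)^(-25)) / 0.12
= 579 * (1 - 0.058823) / 0.12
= 579 * 7.843139
= 4541.1775


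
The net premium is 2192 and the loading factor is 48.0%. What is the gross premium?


Gross = net * (1 + loading)
= 2192 * (1 + 0.48)
= 2192 * 1.48
= 3244.16


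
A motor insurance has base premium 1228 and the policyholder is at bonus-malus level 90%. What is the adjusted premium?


adjusted = base * BM_level / 100
= 1228 * 90 / 100
= 1228 * 0.9
= 1105.2


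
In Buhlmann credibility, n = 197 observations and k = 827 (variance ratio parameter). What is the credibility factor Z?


Z = n / (n + k)
= 197 / (197 + 827)
= 197 / 1024
= 0.1924


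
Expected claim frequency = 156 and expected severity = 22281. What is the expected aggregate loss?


E[S] = E[N] * E[X]
= 156 * 22281
= 3.4758e+06


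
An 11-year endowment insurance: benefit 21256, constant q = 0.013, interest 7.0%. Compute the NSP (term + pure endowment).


Term component = 1959.5894
Pure endowment = 11_p_x * v^11 * benefit = 0.865942 * 0.475093 * 21256 = 8744.7755
NSP = 10704.3649


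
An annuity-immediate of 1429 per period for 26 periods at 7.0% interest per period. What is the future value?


FV = PMT * ((1+i)^n - 1) / i
= 1429 * ((1.07)^26 - 1) / 0.07
= 1429 * (5.807353 - 1) / 0.07
= 98138.6761


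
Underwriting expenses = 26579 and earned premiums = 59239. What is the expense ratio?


Expense ratio = expenses / premiums
= 26579 / 59239
= 0.4487


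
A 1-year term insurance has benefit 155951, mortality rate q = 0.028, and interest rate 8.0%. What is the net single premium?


NSP = benefit * q * v
v = 1/(1+i) = 0.925926
NSP = 155951 * 0.028 * 0.925926
= 4043.1741


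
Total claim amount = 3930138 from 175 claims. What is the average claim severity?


severity = total / number
= 3930138 / 175
= 22457.9314


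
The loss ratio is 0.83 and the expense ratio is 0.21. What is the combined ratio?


Combined ratio = loss ratio + expense ratio
= 0.83 + 0.21
= 1.04


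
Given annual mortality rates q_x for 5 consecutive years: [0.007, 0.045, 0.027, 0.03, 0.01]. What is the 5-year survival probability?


p_k = 1 - q_k for each year
Survival = product of (1 - q_k)
= 0.993 * 0.955 * 0.973 * 0.97 * 0.99
= 0.8861


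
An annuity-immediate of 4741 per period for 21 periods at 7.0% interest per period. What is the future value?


FV = PMT * ((1+i)^n - 1) / i
= 4741 * ((1.07)^21 - 1) / 0.07
= 4741 * (4.140562 - 1) / 0.07
= 212705.8031


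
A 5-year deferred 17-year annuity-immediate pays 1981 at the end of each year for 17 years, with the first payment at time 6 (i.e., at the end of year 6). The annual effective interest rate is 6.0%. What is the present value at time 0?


PV at time 5 of the 17-year annuity-immediate:
a_n = 1981 * (1-(1+0.06)^(-17))/0.06 = 20755.4514
Discount back 5 years to time 0:
PV = 20755.4514 * (1+0.06)^(-5)
= 20755.4514 * 0.747258
= 15509.6807


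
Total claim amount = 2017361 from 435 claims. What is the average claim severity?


severity = total / number
= 2017361 / 435
= 4637.6115


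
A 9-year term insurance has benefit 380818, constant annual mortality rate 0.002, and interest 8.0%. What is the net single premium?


NSP = benefit * sum_{k=0}^{n-1} k_p_x * q * v^(k+1)
With constant q=0.002, v=0.925926
Sum = 0.012407
NSP = 380818 * 0.012407
= 4724.7793


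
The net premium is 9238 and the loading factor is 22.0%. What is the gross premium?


Gross = net * (1 + loading)
= 9238 * (1 + 0.22)
= 9238 * 1.22
= 11270.36


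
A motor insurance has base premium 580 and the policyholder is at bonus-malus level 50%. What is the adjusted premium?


adjusted = base * BM_level / 100
= 580 * 50 / 100
= 580 * 0.5
= 290.0


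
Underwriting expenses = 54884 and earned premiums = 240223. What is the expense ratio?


Expense ratio = expenses / premiums
= 54884 / 240223
= 0.2285


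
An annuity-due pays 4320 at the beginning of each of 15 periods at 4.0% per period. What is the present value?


PV_due = PMT * (1-(1+i)^(-n))/i * (1+i)
PV_immediate = 48031.4337
PV_due = 48031.4337 * 1.04
= 49952.6911


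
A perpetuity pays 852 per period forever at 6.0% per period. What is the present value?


PV = PMT / i
= 852 / 0.06
= 14200.0


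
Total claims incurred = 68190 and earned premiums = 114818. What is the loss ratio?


Loss ratio = claims / premiums
= 68190 / 114818
= 0.5939


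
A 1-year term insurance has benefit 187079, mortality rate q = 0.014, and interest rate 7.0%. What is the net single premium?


NSP = benefit * q * v
v = 1/(1+i) = 0.934579
NSP = 187079 * 0.014 * 0.934579
= 2447.7626


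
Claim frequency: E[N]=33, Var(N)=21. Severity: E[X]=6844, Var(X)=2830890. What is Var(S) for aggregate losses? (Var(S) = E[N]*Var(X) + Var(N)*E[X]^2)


Var(S) = E[N]*Var(X) + Var(N)*E[X]^2
= 33*2830890 + 21*6844^2
= 93419370 + 983647056
= 1.0771e+09


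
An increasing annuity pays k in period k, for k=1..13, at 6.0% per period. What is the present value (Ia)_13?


(Ia)_n = sum_{k=1}^{n} k * v^k, v = 1/(1+i)
v = 0.943396
Sum computed term by term:
(Ia)_13 = 54.8156


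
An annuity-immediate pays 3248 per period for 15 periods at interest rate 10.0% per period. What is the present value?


PV = PMT * (1 - (1+i)^(-n)) / i
= 3248 * (1 - (1+0.1)^(-15)) / 0.1
= 3248 * (1 - 0.239392) / 0.1
= 3248 * 7.60608
= 24704.5462


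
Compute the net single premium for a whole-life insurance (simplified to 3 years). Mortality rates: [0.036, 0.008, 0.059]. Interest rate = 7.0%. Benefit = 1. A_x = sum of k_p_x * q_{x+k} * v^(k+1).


v = 0.934579
Year 0: k_p_x=1.0, q=0.036, term=0.033645
Year 1: k_p_x=0.964, q=0.008, term=0.006736
Year 2: k_p_x=0.956288, q=0.059, term=0.046056
A_x = 0.0864


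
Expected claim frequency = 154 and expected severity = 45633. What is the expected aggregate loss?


E[S] = E[N] * E[X]
= 154 * 45633
= 7.0275e+06


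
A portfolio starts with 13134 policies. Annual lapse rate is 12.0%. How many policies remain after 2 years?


remaining = initial * (1 - lapse)^years
= 13134 * (1 - 0.12)^2
= 13134 * 0.7744
= 10170.9696


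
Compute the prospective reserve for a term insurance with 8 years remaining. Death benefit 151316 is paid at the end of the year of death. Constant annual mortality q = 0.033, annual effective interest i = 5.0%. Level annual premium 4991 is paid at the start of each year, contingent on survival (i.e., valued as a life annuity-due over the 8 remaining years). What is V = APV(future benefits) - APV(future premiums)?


v = 1/(1+i) = 0.952381
APV(future benefits) per unit = sum_{k=0}^{7} k_p_x * q * v^(k+1) = 0.191843
APV(future benefits) = 151316 * 0.191843 = 29028.989
Life annuity-due factor ä_{x:8} = sum_{k=0}^{7} k_p_x * v^k = 6.104111
APV(future premiums) = 4991 * 6.104111 = 30465.6177
V = 29028.989 - 30465.6177
= -1436.6287


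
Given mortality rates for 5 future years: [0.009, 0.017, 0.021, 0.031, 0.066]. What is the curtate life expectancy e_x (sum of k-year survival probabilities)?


e_x = sum_{k=1}^{n} k_p_x
k_p_x values:
  1_p_x = 0.991
  2_p_x = 0.974153
  3_p_x = 0.953696
  4_p_x = 0.924131
  5_p_x = 0.863139
e_x = 4.7061


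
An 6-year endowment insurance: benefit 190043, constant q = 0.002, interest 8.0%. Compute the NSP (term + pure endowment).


Term component = 1749.1127
Pure endowment = 6_p_x * v^6 * benefit = 0.98806 * 0.63017 * 190043 = 118329.3809
NSP = 120078.4936


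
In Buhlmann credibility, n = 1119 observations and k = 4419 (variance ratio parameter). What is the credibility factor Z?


Z = n / (n + k)
= 1119 / (1119 + 4419)
= 1119 / 5538
= 0.2021
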